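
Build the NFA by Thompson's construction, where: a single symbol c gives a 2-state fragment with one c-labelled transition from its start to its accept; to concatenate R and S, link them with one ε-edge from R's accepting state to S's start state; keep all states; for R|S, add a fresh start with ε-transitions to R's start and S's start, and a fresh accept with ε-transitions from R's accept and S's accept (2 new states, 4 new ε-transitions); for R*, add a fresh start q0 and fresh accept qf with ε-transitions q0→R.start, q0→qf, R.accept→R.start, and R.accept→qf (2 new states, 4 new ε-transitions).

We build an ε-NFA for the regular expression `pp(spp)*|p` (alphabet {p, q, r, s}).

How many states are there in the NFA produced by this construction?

16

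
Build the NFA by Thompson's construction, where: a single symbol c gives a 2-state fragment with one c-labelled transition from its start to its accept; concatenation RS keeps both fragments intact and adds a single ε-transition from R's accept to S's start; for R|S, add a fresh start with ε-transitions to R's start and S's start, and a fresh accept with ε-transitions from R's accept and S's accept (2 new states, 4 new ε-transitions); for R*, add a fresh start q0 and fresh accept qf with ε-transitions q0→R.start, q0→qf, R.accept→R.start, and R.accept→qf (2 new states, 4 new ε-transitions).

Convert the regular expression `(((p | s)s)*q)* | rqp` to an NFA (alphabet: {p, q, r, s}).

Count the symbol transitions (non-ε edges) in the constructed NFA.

Recursing over subexpressions:
Each of the 7 symbol leaves contributes exactly 1 symbol transition.
  p | s → 2 symbol transitions
  (p | s)s → 3 symbol transitions
  ((p | s)s)* → 3 symbol transitions
  ((p | s)s)*q → 4 symbol transitions
  (((p | s)s)*q)* → 4 symbol transitions
  rqp → 3 symbol transitions
  (((p | s)s)*q)* | rqp → 7 symbol transitions

7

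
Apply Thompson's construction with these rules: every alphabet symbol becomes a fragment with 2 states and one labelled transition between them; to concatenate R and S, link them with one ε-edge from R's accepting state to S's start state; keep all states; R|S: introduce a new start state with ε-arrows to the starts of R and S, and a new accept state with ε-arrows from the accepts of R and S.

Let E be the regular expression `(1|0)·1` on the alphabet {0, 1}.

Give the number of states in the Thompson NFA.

8

Bottom-up over the parse tree:
Each of the 3 symbol leaves contributes a 2-state fragment.
  1|0 → 6 states
  (1|0)·1 → 8 states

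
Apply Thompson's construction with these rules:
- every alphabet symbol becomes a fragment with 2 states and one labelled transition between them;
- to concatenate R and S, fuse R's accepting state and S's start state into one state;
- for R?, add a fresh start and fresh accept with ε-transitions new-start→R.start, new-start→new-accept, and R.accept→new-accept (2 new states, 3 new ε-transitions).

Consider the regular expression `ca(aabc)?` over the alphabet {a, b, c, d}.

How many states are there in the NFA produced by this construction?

Per subexpression:
Each of the 6 symbol leaves contributes a 2-state fragment.
  aabc : 5 states
  (aabc)? : 7 states
  ca(aabc)? : 9 states

9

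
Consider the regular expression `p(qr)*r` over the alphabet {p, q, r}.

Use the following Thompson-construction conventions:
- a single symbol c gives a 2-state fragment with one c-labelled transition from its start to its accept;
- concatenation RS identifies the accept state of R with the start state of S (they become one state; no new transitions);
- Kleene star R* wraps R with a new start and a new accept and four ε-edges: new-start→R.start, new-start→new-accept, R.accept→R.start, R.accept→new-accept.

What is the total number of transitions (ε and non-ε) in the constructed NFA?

8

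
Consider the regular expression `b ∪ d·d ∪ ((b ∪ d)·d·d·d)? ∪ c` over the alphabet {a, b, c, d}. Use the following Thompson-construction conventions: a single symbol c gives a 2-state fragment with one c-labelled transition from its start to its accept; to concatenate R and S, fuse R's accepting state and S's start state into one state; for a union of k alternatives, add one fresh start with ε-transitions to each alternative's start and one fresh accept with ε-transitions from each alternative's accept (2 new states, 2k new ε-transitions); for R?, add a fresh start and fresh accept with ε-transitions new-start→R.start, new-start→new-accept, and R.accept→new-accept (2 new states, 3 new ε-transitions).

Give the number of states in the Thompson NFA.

Recursing over subexpressions:
Each of the 9 symbol leaves contributes a 2-state fragment.
  d·d = 3 states
  b ∪ d = 6 states
  (b ∪ d)·d·d·d = 9 states
  ((b ∪ d)·d·d·d)? = 11 states
  b ∪ d·d ∪ ((b ∪ d)·d·d·d)? ∪ c = 20 states

20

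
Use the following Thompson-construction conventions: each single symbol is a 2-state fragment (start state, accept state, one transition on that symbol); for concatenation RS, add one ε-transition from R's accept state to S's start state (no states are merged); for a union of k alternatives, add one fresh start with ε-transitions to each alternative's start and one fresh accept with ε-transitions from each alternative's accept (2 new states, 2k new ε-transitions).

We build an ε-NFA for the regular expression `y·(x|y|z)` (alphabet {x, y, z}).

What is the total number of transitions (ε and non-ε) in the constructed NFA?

11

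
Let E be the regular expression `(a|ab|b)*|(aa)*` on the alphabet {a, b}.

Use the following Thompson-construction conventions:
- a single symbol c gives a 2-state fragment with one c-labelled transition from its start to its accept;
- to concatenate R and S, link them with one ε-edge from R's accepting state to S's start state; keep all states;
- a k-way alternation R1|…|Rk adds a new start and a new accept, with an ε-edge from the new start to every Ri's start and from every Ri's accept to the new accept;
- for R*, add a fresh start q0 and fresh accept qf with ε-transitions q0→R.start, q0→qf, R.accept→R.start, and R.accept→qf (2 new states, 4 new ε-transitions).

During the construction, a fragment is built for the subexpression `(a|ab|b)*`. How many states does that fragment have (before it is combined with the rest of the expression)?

12

Fragment for `(a|ab|b)*`:
Each of the 4 symbol leaves contributes a 2-state fragment.
  ab — 4 states
  a|ab|b — 10 states
  (a|ab|b)* — 12 states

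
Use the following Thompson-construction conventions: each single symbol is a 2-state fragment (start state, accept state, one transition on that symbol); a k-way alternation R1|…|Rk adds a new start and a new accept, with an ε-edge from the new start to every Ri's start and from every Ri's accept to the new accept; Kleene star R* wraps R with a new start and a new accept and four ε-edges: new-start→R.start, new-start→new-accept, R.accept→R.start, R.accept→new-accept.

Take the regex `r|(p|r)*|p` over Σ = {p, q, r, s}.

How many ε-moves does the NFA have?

14

Per subexpression:
Each of the 4 symbol leaves contributes 0 ε-transitions.
  p|r — 4 ε-transitions
  (p|r)* — 8 ε-transitions
  r|(p|r)*|p — 14 ε-transitions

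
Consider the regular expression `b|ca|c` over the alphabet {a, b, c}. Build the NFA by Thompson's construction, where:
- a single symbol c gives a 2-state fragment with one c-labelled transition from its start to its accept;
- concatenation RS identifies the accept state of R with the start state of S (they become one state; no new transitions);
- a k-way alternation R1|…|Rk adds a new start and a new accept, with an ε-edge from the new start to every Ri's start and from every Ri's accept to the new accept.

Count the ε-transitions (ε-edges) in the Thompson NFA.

Bottom-up over the parse tree:
Each of the 4 symbol leaves contributes 0 ε-transitions.
  ca : 0 ε-transitions
  b|ca|c : 6 ε-transitions

6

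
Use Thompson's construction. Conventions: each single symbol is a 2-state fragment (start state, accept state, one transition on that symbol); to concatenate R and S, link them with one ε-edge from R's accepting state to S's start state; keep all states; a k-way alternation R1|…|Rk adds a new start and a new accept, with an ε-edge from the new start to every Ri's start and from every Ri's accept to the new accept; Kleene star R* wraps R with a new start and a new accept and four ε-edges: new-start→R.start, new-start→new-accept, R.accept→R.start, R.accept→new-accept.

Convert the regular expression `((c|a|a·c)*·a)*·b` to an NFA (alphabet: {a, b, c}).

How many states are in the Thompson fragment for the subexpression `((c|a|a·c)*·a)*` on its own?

16

Fragment for `((c|a|a·c)*·a)*`:
Each of the 5 symbol leaves contributes a 2-state fragment.
  a·c — 4 states
  c|a|a·c — 10 states
  (c|a|a·c)* — 12 states
  (c|a|a·c)*·a — 14 states
  ((c|a|a·c)*·a)* — 16 states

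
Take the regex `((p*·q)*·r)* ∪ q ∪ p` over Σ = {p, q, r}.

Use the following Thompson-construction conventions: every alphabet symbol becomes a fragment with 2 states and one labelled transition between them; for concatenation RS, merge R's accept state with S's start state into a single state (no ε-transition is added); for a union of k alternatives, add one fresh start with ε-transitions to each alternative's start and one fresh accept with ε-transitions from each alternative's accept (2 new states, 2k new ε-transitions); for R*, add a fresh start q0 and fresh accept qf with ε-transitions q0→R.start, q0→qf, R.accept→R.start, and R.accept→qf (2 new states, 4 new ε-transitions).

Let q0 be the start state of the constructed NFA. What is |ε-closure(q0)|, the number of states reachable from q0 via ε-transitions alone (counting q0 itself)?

Let C(F) = |ε-closure(F.start)| within fragment F, and note whether F accepts ε. Symbol fragments have C = 1 and do not accept ε. Then:
  p* — |closure| = 1 (new start) + 1 (body) + 1 (new accept) = 3
  p*·q — the left operand accepts ε, so the closure extends into the next operand (the shared merged state is already counted); |closure| = 3 + (1−1) = 3
  (p*·q)* — |closure| = 1 (new start) + 3 (body) + 1 (new accept) = 5
  (p*·q)*·r — |closure| = 5 + (1−1) = 5 (closure spills across the concat boundary because the left factor accepts ε)
  ((p*·q)*·r)* — |closure| = 1 (new start) + 5 (body) + 1 (new accept) = 7
  ((p*·q)*·r)* ∪ q ∪ p — new start ε-reaches every alternative's start; at least one alternative accepts ε, so the union's new accept is reached too: |closure| = 1 + 7 + 1 + 1 + 1 = 11

11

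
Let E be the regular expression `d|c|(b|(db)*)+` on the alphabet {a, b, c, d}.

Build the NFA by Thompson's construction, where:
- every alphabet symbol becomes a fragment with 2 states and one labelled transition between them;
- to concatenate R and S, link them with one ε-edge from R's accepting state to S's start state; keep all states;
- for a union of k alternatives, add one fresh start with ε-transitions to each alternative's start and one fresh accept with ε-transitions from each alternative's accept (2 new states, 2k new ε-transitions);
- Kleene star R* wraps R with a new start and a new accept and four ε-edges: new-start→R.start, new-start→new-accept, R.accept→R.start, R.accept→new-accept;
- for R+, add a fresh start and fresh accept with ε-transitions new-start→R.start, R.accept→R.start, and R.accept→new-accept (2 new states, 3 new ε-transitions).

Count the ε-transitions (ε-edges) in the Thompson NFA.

Recursing over subexpressions:
Each of the 5 symbol leaves contributes 0 ε-transitions.
  db — 1 ε-transition
  (db)* — 5 ε-transitions
  b|(db)* — 9 ε-transitions
  (b|(db)*)+ — 12 ε-transitions
  d|c|(b|(db)*)+ — 18 ε-transitions

18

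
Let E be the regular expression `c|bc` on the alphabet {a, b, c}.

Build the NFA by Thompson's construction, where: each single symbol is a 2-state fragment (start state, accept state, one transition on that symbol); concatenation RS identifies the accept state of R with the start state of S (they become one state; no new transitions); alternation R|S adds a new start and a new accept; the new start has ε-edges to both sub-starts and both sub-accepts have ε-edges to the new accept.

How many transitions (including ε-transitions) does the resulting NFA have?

7

Building bottom-up:
Each of the 3 symbol leaves contributes 1 transition (1 symbol, 0 ε).
  bc = 2 transitions (2 symbol, 0 ε)
  c|bc = 7 transitions (3 symbol, 4 ε)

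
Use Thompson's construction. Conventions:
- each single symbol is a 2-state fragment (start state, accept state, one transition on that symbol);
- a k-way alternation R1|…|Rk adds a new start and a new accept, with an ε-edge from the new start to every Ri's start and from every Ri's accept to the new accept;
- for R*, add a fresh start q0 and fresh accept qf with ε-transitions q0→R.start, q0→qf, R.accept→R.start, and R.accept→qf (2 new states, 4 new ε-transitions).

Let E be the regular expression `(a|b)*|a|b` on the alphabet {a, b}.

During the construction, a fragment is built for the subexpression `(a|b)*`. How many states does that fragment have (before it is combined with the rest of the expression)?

Fragment for `(a|b)*`:
Each of the 2 symbol leaves contributes a 2-state fragment.
  a|b = 6 states
  (a|b)* = 8 states

8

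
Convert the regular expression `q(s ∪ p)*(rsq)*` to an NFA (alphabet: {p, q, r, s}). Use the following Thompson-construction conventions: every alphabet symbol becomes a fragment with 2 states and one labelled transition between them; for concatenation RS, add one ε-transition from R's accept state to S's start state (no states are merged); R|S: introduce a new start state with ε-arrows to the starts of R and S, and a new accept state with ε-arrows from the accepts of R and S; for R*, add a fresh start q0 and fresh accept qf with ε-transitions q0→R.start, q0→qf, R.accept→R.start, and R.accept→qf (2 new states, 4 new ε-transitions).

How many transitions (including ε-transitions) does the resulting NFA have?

Bottom-up over the parse tree:
Each of the 6 symbol leaves contributes 1 transition (1 symbol, 0 ε).
  s ∪ p : 6 transitions (2 symbol, 4 ε)
  (s ∪ p)* : 10 transitions (2 symbol, 8 ε)
  rsq : 5 transitions (3 symbol, 2 ε)
  (rsq)* : 9 transitions (3 symbol, 6 ε)
  q(s ∪ p)*(rsq)* : 22 transitions (6 symbol, 16 ε)

22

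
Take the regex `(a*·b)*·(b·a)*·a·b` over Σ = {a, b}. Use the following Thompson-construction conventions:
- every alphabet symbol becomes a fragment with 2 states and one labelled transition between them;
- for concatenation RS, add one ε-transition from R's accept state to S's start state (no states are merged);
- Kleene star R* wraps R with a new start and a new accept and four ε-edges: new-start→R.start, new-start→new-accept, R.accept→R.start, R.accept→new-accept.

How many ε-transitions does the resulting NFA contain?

Bottom-up over the parse tree:
Each of the 6 symbol leaves contributes 0 ε-transitions.
  a* — 4 ε-transitions
  a*·b — 5 ε-transitions
  (a*·b)* — 9 ε-transitions
  b·a — 1 ε-transition
  (b·a)* — 5 ε-transitions
  (a*·b)*·(b·a)*·a·b — 17 ε-transitions

17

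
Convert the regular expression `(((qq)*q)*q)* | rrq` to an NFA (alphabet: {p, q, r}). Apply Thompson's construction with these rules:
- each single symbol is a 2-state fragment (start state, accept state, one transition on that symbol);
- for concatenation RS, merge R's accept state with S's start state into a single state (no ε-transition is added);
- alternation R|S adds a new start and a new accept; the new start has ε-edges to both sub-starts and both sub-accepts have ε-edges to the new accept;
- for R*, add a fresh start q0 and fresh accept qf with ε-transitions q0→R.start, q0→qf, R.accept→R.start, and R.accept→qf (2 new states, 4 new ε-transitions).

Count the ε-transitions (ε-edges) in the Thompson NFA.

16

Per subexpression:
Each of the 7 symbol leaves contributes 0 ε-transitions.
  qq — 0 ε-transitions
  (qq)* — 4 ε-transitions
  (qq)*q — 4 ε-transitions
  ((qq)*q)* — 8 ε-transitions
  ((qq)*q)*q — 8 ε-transitions
  (((qq)*q)*q)* — 12 ε-transitions
  rrq — 0 ε-transitions
  (((qq)*q)*q)* | rrq — 16 ε-transitions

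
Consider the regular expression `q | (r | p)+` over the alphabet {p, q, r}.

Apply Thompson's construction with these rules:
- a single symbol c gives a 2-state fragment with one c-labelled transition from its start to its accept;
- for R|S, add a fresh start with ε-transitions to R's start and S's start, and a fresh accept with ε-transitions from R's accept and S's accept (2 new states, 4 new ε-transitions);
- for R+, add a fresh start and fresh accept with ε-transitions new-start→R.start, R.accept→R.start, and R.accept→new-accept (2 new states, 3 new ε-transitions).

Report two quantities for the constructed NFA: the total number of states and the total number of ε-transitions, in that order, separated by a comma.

12, 11

Bottom-up over the parse tree:
Each of the 3 symbol leaves contributes 2 states and 0 ε-transitions.
  r | p → 6 states, 4 ε-transitions
  (r | p)+ → 8 states, 7 ε-transitions
  q | (r | p)+ → 12 states, 11 ε-transitions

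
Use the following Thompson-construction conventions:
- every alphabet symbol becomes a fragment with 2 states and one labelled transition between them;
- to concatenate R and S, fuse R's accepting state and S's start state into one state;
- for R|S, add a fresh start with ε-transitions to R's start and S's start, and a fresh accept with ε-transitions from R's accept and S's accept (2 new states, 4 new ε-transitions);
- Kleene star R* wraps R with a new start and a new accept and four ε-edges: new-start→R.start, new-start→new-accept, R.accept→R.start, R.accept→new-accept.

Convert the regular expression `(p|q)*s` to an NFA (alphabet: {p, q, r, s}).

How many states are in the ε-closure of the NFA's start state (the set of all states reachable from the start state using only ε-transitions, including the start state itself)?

Compute the ε-closure size of each fragment's start state recursively; a symbol fragment's start has no outgoing ε-edge, so its closure is just itself (size 1).
  p|q : |ε-closure| = 1 + 1 + 1 = 3 (the new accept is not ε-reachable since no branch accepts ε)
  (p|q)* : new start has ε-edges to the inner start and to the new accept, so |ε-closure| = 2 + 3 = 5
  (p|q)*s : the left operand accepts ε, so the closure extends into the next operand (the shared merged state is already counted); |ε-closure| = 5 + (1−1) = 5

5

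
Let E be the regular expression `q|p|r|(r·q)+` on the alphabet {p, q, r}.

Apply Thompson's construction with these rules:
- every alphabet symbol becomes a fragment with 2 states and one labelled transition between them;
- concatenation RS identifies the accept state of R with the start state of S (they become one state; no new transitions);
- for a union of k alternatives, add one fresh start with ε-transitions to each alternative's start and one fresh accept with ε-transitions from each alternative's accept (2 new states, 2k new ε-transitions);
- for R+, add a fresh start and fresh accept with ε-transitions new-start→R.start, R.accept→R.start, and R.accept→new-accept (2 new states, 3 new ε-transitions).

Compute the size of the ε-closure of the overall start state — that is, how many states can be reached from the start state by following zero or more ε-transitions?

Work bottom-up. For each fragment F, track |ε-closure(F.start)| and whether F's accept lies in that closure (i.e. whether F accepts ε). A single-symbol fragment has closure size 1 and does not accept ε.
  r·q → C equals the left operand's closure size = 1 (its accept is not ε-reachable, so the closure stops there)
  (r·q)+ → C = 1 + 1 = 2 (the body doesn't accept ε, so the new accept is not reached)
  q|p|r|(r·q)+ → new start ε-reaches every alternative's start; none of them accept ε, so the new accept is not reached: C = 1 + 1 + 1 + 1 + 2 = 6

6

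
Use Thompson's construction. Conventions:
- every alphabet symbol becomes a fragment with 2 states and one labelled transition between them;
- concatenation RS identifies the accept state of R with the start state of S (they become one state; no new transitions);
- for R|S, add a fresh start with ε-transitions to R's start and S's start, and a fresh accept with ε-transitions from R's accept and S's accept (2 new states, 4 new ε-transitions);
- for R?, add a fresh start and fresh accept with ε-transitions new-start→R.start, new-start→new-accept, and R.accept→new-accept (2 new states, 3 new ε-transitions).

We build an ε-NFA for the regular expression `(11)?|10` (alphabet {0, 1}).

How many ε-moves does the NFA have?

7

Per subexpression:
Each of the 4 symbol leaves contributes 0 ε-transitions.
  11 = 0 ε-transitions
  (11)? = 3 ε-transitions
  10 = 0 ε-transitions
  (11)?|10 = 7 ε-transitions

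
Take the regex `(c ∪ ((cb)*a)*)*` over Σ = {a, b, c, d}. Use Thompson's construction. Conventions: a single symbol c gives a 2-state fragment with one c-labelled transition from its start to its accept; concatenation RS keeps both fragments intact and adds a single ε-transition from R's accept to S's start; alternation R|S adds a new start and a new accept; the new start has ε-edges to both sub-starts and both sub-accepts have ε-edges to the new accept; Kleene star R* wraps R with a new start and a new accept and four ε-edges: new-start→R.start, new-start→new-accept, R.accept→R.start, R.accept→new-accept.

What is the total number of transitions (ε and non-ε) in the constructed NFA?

22

By structural recursion:
Each of the 4 symbol leaves contributes 1 transition (1 symbol, 0 ε).
  cb — 3 transitions (2 symbol, 1 ε)
  (cb)* — 7 transitions (2 symbol, 5 ε)
  (cb)*a — 9 transitions (3 symbol, 6 ε)
  ((cb)*a)* — 13 transitions (3 symbol, 10 ε)
  c ∪ ((cb)*a)* — 18 transitions (4 symbol, 14 ε)
  (c ∪ ((cb)*a)*)* — 22 transitions (4 symbol, 18 ε)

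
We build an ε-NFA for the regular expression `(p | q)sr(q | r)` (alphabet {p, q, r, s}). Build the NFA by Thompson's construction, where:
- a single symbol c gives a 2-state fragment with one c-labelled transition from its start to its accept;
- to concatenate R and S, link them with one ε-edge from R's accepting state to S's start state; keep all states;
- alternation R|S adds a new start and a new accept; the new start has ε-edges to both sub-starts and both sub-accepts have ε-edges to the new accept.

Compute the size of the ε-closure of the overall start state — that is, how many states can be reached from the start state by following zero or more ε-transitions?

3

Compute the ε-closure size of each fragment's start state recursively; a symbol fragment's start has no outgoing ε-edge, so its closure is just itself (size 1).
  p | q : new start ε-reaches every alternative's start; none of them accept ε, so the new accept is not reached: |ε-closure| = 1 + 1 + 1 = 3
  q | r : |ε-closure| = 1 + 1 + 1 = 3 (the new accept is not ε-reachable since no branch accepts ε)
  (p | q)sr(q | r) : same as the first factor's closure: |ε-closure| = 3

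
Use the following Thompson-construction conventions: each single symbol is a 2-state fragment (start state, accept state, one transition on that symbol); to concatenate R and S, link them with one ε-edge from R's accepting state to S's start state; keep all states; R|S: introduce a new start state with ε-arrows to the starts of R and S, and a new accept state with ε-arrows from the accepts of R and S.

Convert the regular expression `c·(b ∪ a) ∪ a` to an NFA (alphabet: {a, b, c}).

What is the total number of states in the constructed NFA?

Building bottom-up:
Each of the 4 symbol leaves contributes a 2-state fragment.
  b ∪ a → 6 states
  c·(b ∪ a) → 8 states
  c·(b ∪ a) ∪ a → 12 states

12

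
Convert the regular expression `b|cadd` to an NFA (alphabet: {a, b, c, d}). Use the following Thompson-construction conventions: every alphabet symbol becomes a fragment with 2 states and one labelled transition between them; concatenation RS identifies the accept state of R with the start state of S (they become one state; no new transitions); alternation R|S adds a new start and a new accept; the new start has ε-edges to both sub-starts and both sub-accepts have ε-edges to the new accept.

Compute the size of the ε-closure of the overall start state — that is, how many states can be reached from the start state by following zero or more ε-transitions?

Compute the ε-closure size of each fragment's start state recursively; a symbol fragment's start has no outgoing ε-edge, so its closure is just itself (size 1).
  cadd → C equals the left operand's closure size = 1 (its accept is not ε-reachable, so the closure stops there)
  b|cadd → C = 1 + 1 + 1 = 3 (the new accept is not ε-reachable since no branch accepts ε)

3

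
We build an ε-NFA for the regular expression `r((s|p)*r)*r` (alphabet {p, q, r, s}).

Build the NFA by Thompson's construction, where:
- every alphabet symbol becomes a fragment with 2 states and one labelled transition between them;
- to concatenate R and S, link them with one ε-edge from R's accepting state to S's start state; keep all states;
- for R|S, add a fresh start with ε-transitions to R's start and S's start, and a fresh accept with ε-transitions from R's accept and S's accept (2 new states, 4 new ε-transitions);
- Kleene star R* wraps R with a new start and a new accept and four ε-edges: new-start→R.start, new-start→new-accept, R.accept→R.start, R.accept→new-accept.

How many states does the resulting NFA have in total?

16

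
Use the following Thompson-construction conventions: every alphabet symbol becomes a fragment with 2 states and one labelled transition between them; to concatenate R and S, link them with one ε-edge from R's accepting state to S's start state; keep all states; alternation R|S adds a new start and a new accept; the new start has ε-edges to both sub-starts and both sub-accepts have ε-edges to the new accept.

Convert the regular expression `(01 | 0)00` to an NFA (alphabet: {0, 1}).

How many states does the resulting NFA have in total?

12

Recursing over subexpressions:
Each of the 5 symbol leaves contributes a 2-state fragment.
  01 = 4 states
  01 | 0 = 8 states
  (01 | 0)00 = 12 states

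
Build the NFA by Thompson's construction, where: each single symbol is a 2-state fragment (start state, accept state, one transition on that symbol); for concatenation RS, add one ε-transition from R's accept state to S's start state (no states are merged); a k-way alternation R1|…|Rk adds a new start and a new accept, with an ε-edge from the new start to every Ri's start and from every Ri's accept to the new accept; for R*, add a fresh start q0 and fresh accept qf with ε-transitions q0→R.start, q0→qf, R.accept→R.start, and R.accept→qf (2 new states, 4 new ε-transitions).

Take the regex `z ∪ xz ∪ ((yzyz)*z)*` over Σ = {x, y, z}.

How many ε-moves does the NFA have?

19

Building bottom-up:
Each of the 8 symbol leaves contributes 0 ε-transitions.
  xz → 1 ε-transition
  yzyz → 3 ε-transitions
  (yzyz)* → 7 ε-transitions
  (yzyz)*z → 8 ε-transitions
  ((yzyz)*z)* → 12 ε-transitions
  z ∪ xz ∪ ((yzyz)*z)* → 19 ε-transitions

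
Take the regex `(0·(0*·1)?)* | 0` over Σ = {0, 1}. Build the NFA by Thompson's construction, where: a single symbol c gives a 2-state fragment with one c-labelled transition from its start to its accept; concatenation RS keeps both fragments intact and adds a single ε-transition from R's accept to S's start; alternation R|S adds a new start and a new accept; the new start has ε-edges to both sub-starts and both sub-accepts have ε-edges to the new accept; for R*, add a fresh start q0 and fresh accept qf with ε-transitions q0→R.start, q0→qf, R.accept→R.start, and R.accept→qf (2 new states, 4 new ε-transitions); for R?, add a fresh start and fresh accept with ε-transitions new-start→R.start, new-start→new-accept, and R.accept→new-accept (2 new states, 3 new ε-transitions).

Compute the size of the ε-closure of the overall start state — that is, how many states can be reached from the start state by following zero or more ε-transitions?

6

Compute the ε-closure size of each fragment's start state recursively; a symbol fragment's start has no outgoing ε-edge, so its closure is just itself (size 1).
  0* : new start has ε-edges to the inner start and to the new accept, so |ε-closure| = 2 + 1 = 3
  0*·1 : |ε-closure| = 3 + 1 = 4 (closure spills across the concat boundary because the left factor accepts ε)
  (0*·1)? : new start has ε-edges to the inner start and to the new accept, so |ε-closure| = 2 + 4 = 6
  0·(0*·1)? : same as the first factor's closure: |ε-closure| = 1
  (0·(0*·1)?)* : |ε-closure| = 1 (new start) + 1 (body) + 1 (new accept) = 3
  (0·(0*·1)?)* | 0 : |ε-closure| = 1 (new start) + (3 + 1) + 1 (new accept, since some branch ε-reaches its own accept) = 6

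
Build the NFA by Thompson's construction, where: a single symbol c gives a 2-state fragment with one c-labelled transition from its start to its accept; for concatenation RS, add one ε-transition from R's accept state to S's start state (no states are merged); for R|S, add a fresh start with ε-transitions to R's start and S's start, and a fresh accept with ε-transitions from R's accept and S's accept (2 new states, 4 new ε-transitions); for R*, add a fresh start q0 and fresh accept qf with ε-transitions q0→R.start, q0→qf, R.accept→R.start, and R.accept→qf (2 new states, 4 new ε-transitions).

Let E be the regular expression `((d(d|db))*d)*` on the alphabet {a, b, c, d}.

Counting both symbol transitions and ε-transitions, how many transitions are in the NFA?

20

Per subexpression:
Each of the 5 symbol leaves contributes 1 transition (1 symbol, 0 ε).
  db : 3 transitions (2 symbol, 1 ε)
  d|db : 8 transitions (3 symbol, 5 ε)
  d(d|db) : 10 transitions (4 symbol, 6 ε)
  (d(d|db))* : 14 transitions (4 symbol, 10 ε)
  (d(d|db))*d : 16 transitions (5 symbol, 11 ε)
  ((d(d|db))*d)* : 20 transitions (5 symbol, 15 ε)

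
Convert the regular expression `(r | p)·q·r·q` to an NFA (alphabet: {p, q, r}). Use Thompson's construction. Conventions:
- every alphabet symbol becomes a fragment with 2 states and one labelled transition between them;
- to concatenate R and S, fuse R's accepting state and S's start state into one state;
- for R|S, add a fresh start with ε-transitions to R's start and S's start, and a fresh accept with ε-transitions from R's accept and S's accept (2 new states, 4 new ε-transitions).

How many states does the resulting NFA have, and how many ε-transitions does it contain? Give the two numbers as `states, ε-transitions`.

Bottom-up over the parse tree:
Each of the 5 symbol leaves contributes 2 states and 0 ε-transitions.
  r | p — 6 states, 4 ε-transitions
  (r | p)·q·r·q — 9 states, 4 ε-transitions

9, 4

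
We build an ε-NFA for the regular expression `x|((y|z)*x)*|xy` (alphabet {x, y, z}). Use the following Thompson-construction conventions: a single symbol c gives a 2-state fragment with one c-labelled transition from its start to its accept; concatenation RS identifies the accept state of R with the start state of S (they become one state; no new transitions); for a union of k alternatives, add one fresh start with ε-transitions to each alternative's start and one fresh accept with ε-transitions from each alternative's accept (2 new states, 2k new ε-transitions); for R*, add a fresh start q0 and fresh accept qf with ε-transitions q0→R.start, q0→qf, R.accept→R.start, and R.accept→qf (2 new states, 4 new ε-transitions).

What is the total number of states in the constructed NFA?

By structural recursion:
Each of the 6 symbol leaves contributes a 2-state fragment.
  y|z → 6 states
  (y|z)* → 8 states
  (y|z)*x → 9 states
  ((y|z)*x)* → 11 states
  xy → 3 states
  x|((y|z)*x)*|xy → 18 states

18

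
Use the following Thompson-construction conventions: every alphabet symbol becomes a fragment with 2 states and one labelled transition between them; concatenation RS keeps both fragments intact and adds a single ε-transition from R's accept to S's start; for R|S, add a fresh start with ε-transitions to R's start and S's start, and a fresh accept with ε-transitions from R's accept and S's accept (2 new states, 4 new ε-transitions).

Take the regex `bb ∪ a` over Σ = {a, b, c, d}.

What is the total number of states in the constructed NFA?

8

Recursing over subexpressions:
Each of the 3 symbol leaves contributes a 2-state fragment.
  bb → 4 states
  bb ∪ a → 8 states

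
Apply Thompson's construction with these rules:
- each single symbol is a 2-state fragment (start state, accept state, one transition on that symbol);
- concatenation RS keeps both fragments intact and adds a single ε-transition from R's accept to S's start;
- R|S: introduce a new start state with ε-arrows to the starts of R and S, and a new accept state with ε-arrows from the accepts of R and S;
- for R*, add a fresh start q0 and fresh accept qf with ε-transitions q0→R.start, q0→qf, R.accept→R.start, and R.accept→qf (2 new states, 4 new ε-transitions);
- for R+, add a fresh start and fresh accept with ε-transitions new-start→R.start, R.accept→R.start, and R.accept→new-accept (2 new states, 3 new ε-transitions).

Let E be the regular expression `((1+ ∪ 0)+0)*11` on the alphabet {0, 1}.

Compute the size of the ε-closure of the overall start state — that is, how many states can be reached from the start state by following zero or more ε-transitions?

8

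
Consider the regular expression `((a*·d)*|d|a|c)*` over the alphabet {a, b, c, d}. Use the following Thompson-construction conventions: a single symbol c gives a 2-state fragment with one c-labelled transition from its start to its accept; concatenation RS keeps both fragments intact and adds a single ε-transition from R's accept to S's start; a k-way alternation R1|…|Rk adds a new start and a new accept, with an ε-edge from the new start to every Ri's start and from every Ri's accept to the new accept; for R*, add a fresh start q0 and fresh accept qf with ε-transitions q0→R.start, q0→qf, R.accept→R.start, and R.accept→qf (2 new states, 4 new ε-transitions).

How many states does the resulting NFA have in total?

18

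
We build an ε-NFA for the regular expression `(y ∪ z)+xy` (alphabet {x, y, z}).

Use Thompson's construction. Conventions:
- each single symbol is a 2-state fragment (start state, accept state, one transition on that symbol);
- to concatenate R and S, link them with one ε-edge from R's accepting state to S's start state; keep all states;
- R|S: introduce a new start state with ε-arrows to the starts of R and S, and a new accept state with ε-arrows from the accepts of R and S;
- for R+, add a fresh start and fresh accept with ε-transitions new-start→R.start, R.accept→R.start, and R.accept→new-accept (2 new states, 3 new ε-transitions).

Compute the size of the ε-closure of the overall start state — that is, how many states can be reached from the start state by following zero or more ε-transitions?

Compute the ε-closure size of each fragment's start state recursively; a symbol fragment's start has no outgoing ε-edge, so its closure is just itself (size 1).
  y ∪ z : |ε-closure| = 1 + 1 + 1 = 3 (the new accept is not ε-reachable since no branch accepts ε)
  (y ∪ z)+ : new start ε-reaches only the body's start; the new accept needs a symbol first: |ε-closure| = 1 + 3 = 4
  (y ∪ z)+xy : |ε-closure| equals the left operand's closure size = 4 (its accept is not ε-reachable, so the closure stops there)

4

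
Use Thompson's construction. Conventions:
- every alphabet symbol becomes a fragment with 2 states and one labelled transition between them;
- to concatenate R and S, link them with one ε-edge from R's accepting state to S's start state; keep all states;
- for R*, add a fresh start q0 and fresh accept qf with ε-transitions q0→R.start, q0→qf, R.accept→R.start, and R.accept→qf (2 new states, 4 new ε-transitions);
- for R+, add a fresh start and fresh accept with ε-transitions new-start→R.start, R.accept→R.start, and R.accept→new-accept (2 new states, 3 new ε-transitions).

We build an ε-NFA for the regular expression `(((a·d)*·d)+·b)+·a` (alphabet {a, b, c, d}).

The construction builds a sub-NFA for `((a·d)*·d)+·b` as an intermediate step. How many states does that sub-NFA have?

12

Fragment for `((a·d)*·d)+·b`:
Each of the 4 symbol leaves contributes a 2-state fragment.
  a·d — 4 states
  (a·d)* — 6 states
  (a·d)*·d — 8 states
  ((a·d)*·d)+ — 10 states
  ((a·d)*·d)+·b — 12 states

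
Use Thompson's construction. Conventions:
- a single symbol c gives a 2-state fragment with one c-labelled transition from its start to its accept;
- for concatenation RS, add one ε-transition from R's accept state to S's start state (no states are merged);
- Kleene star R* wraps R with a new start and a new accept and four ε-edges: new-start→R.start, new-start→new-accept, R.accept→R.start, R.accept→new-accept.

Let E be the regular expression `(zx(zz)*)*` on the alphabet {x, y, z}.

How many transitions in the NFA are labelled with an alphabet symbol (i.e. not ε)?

Bottom-up over the parse tree:
Each of the 4 symbol leaves contributes exactly 1 symbol transition.
  zz — 2 symbol transitions
  (zz)* — 2 symbol transitions
  zx(zz)* — 4 symbol transitions
  (zx(zz)*)* — 4 symbol transitions

4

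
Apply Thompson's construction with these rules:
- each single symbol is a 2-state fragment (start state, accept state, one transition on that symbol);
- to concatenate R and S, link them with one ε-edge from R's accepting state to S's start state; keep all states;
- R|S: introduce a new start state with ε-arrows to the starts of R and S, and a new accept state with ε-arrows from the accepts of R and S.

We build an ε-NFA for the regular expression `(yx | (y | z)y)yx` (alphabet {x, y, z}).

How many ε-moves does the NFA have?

Per subexpression:
Each of the 7 symbol leaves contributes 0 ε-transitions.
  yx → 1 ε-transition
  y | z → 4 ε-transitions
  (y | z)y → 5 ε-transitions
  yx | (y | z)y → 10 ε-transitions
  (yx | (y | z)y)yx → 12 ε-transitions

12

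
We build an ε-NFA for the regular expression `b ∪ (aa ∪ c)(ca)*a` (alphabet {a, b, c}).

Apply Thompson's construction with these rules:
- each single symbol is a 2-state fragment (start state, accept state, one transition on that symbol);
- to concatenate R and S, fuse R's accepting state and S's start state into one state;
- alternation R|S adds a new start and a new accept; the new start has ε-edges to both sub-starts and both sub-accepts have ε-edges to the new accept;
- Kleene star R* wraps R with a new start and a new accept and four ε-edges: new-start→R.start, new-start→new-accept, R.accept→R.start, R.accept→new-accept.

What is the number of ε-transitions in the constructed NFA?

12

Building bottom-up:
Each of the 7 symbol leaves contributes 0 ε-transitions.
  aa — 0 ε-transitions
  aa ∪ c — 4 ε-transitions
  ca — 0 ε-transitions
  (ca)* — 4 ε-transitions
  (aa ∪ c)(ca)*a — 8 ε-transitions
  b ∪ (aa ∪ c)(ca)*a — 12 ε-transitions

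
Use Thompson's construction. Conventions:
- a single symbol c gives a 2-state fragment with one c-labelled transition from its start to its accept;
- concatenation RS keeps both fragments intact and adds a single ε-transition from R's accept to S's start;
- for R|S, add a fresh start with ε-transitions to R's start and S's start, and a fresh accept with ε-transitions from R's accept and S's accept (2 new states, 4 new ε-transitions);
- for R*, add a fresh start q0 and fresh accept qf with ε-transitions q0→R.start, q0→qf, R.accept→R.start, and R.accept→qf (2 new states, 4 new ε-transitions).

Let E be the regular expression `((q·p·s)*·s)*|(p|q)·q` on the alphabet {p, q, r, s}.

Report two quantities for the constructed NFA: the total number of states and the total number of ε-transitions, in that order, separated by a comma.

22, 20

By structural recursion:
Each of the 7 symbol leaves contributes 2 states and 0 ε-transitions.
  q·p·s : 6 states, 2 ε-transitions
  (q·p·s)* : 8 states, 6 ε-transitions
  (q·p·s)*·s : 10 states, 7 ε-transitions
  ((q·p·s)*·s)* : 12 states, 11 ε-transitions
  p|q : 6 states, 4 ε-transitions
  (p|q)·q : 8 states, 5 ε-transitions
  ((q·p·s)*·s)*|(p|q)·q : 22 states, 20 ε-transitions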